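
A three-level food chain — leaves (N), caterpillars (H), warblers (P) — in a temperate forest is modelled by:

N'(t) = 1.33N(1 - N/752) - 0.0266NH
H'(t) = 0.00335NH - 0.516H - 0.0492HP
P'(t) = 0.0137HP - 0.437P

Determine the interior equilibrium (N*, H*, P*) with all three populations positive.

From dP/dt = 0: 0.0137H* = 0.437, so H* = 31.9.
From dN/dt = 0: 1.33(1 - N*/752) = 0.0266·31.9, giving N* = 752·(1 - 0.638) = 272.
From dH/dt = 0: 0.00335·272 - 0.516 = 0.0492P*, so P* = 0.396/0.0492 = 8.05.

N* ≈ 272, H* ≈ 31.9, P* ≈ 8.05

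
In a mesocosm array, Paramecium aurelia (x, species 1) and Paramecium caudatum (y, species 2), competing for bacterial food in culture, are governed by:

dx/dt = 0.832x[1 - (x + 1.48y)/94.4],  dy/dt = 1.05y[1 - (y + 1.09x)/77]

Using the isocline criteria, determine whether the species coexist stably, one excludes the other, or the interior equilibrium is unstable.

Compare the nullcline intercepts: K1/α12 = 94.4/1.48 = 63.8 < K2 = 77; K2/α21 = 77/1.09 = 70.6 < K1 = 94.4.
Since both are reversed, neither can invade when rare; the interior point is a saddle.

unstable coexistence (outcome depends on initial conditions)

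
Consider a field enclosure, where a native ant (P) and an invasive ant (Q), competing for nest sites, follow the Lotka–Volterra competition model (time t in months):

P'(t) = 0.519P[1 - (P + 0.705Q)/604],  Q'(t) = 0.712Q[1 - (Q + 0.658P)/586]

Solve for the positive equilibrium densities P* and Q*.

P* ≈ 356, Q* ≈ 352

Setting both brackets to zero gives the nullclines P + 0.705Q = 604 and 0.658P + Q = 586.
Substituting Q = 586 - 0.658P into the first: P(1 - 0.705·0.658) = 604 - 0.705·586.
So P* = 191/0.536 = 356, and then Q* = 586 - 0.658·356 = 352.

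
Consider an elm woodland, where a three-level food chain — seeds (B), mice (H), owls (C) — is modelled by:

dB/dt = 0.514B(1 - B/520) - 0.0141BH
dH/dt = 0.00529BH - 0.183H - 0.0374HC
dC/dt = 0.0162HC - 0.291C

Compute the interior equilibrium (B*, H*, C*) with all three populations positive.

B* ≈ 264, H* ≈ 18, C* ≈ 32.4

From dC/dt = 0: 0.0162H* = 0.291, so H* = 18.
From dB/dt = 0: 0.514(1 - B*/520) = 0.0141·18, giving B* = 520·(1 - 0.493) = 264.
From dH/dt = 0: 0.00529·264 - 0.183 = 0.0374C*, so C* = 1.21/0.0374 = 32.4.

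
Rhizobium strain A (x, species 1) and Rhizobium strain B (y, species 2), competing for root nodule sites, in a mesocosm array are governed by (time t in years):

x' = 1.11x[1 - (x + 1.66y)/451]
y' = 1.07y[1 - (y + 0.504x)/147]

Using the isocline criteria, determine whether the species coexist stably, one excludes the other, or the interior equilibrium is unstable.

Compare the nullcline intercepts: K1/α12 = 451/1.66 = 272 > K2 = 147; K2/α21 = 147/0.504 = 292 < K1 = 451.
Since the inequalities point opposite ways, species 1 can invade but species 2 cannot.

species 1 excludes species 2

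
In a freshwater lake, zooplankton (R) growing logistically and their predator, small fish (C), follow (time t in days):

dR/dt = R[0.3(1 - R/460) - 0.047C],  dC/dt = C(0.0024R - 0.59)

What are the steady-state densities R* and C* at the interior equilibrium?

From dC/dt = 0 with C > 0: 0.0024R* = 0.59, so R* = 246.
Substitute into dR/dt = 0: 0.3(1 - 246/460) = 0.047C*.
The bracket is 0.466, giving C* = 0.14/0.047 = 2.97.

R* ≈ 246, C* ≈ 2.97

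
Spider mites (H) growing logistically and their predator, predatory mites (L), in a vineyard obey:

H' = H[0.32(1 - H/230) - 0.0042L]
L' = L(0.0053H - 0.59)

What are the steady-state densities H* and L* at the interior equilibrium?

From dL/dt = 0 with L > 0: 0.0053H* = 0.59, so H* = 111.
Substitute into dH/dt = 0: 0.32(1 - 111/230) = 0.0042L*.
The bracket is 0.516, giving L* = 0.165/0.0042 = 39.3.

H* ≈ 111, L* ≈ 39.3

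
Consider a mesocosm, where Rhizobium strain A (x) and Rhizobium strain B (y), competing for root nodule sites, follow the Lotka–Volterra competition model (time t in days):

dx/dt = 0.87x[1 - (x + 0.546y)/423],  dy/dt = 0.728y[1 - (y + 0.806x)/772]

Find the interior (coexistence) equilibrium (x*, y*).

Setting both brackets to zero gives the nullclines x + 0.546y = 423 and 0.806x + y = 772.
Substituting y = 772 - 0.806x into the first: x(1 - 0.546·0.806) = 423 - 0.546·772.
So x* = 1.49/0.56 = 2.66, and then y* = 772 - 0.806·2.66 = 770.

x* ≈ 2.66, y* ≈ 770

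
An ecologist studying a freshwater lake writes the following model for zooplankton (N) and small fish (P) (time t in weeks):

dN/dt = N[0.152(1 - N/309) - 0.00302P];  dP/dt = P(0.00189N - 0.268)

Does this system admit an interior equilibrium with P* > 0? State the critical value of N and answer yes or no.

The predator equation gives dP/dt > 0 only when N > 0.268/0.00189 = 142.
Without the predator, N → K = 309. Since 309 > 142, the predator can invade and persist.

Threshold N = 142; K > 142, so yes, the predator persists.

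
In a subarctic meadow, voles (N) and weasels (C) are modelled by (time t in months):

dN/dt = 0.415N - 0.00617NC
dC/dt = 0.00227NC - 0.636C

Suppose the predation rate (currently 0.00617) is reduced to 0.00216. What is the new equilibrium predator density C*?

C* ≈ 192

At the interior fixed point, setting dN/dt = 0 with N > 0 fixes C* = (prey growth rate)/(NC coefficient) — independent of the other coefficients.
With the change, C* = 0.415/0.00216 = 192; it rises from 67.3.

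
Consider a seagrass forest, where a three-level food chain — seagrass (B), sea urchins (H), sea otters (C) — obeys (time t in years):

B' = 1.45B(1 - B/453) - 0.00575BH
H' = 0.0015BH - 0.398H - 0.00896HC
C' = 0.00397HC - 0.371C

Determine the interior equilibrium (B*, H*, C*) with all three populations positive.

From dC/dt = 0: 0.00397H* = 0.371, so H* = 93.5.
From dB/dt = 0: 1.45(1 - B*/453) = 0.00575·93.5, giving B* = 453·(1 - 0.371) = 285.
From dH/dt = 0: 0.0015·285 - 0.398 = 0.00896C*, so C* = 0.0297/0.00896 = 3.31.

B* ≈ 285, H* ≈ 93.5, C* ≈ 3.31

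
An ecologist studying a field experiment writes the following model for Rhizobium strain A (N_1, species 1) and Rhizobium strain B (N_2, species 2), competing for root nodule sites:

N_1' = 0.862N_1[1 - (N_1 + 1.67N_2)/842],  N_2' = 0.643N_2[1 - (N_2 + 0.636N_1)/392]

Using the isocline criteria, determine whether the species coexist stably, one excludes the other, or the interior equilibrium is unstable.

species 1 excludes species 2

Compare the nullcline intercepts: K1/α12 = 842/1.67 = 504 > K2 = 392; K2/α21 = 392/0.636 = 616 < K1 = 842.
Since the inequalities point opposite ways, species 1 can invade but species 2 cannot.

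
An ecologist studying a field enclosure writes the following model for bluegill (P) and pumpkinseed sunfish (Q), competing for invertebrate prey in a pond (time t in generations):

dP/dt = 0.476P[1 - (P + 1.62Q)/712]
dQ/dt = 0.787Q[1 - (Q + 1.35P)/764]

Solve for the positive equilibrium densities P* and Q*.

P* ≈ 443, Q* ≈ 166

Setting both brackets to zero gives the nullclines P + 1.62Q = 712 and 1.35P + Q = 764.
Substituting Q = 764 - 1.35P into the first: P(1 - 1.62·1.35) = 712 - 1.62·764.
So P* = -526/-1.19 = 443, and then Q* = 764 - 1.35·443 = 166.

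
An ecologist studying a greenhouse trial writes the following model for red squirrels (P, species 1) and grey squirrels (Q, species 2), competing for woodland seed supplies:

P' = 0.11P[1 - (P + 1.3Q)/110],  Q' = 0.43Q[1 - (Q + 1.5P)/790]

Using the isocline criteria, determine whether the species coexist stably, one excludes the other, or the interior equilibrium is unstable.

Compare the nullcline intercepts: K1/α12 = 110/1.3 = 84.6 < K2 = 790; K2/α21 = 790/1.5 = 527 > K1 = 110.
Since the inequalities point opposite ways, species 2 can invade but species 1 cannot.

species 2 excludes species 1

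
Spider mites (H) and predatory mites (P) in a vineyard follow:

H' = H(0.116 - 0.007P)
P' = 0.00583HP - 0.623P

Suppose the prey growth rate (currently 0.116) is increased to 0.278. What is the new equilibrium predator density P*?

P* ≈ 39.7

At the interior fixed point, setting dH/dt = 0 with H > 0 fixes P* = (prey growth rate)/(HP coefficient) — independent of the other coefficients.
With the change, P* = 0.278/0.007 = 39.7; it rises from 16.6.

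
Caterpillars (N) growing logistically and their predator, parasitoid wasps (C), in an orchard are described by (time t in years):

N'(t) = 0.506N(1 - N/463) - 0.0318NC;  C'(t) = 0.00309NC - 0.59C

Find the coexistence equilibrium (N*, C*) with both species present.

From dC/dt = 0 with C > 0: 0.00309N* = 0.59, so N* = 191.
Substitute into dN/dt = 0: 0.506(1 - 191/463) = 0.0318C*.
The bracket is 0.588, giving C* = 0.297/0.0318 = 9.35.

N* ≈ 191, C* ≈ 9.35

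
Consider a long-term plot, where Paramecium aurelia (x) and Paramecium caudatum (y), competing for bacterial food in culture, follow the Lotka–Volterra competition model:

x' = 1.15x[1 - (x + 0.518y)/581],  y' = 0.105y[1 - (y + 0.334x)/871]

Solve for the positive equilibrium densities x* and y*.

x* ≈ 157, y* ≈ 819

Setting both brackets to zero gives the nullclines x + 0.518y = 581 and 0.334x + y = 871.
Substituting y = 871 - 0.334x into the first: x(1 - 0.518·0.334) = 581 - 0.518·871.
So x* = 130/0.827 = 157, and then y* = 871 - 0.334·157 = 819.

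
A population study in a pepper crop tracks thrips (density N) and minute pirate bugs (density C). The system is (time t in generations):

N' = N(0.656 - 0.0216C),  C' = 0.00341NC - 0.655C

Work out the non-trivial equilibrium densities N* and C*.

N* ≈ 192, C* ≈ 30.4

Set dC/dt = 0 with C > 0: 0.00341N - 0.655 = 0, so N* = 0.655/0.00341 = 192.
Set dN/dt = 0 with N > 0: 0.656 - 0.0216C = 0, so C* = 0.656/0.0216 = 30.4.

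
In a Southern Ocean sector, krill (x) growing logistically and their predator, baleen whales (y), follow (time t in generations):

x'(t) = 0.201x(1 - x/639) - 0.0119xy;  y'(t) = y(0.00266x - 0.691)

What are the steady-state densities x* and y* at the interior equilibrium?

From dy/dt = 0 with y > 0: 0.00266x* = 0.691, so x* = 260.
Substitute into dx/dt = 0: 0.201(1 - 260/639) = 0.0119y*.
The bracket is 0.593, giving y* = 0.119/0.0119 = 10.

x* ≈ 260, y* ≈ 10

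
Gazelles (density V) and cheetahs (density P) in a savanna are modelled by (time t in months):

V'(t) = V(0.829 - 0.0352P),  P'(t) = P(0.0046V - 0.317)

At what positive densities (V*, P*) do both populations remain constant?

V* ≈ 68.9, P* ≈ 23.6

Set dP/dt = 0 with P > 0: 0.0046V - 0.317 = 0, so V* = 0.317/0.0046 = 68.9.
Set dV/dt = 0 with V > 0: 0.829 - 0.0352P = 0, so P* = 0.829/0.0352 = 23.6.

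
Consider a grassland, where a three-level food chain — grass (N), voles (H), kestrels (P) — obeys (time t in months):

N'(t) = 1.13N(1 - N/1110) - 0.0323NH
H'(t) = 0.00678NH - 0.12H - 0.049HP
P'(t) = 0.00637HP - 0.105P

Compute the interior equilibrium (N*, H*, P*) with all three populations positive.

From dP/dt = 0: 0.00637H* = 0.105, so H* = 16.5.
From dN/dt = 0: 1.13(1 - N*/1110) = 0.0323·16.5, giving N* = 1110·(1 - 0.471) = 587.
From dH/dt = 0: 0.00678·587 - 0.12 = 0.049P*, so P* = 3.86/0.049 = 78.8.

N* ≈ 587, H* ≈ 16.5, P* ≈ 78.8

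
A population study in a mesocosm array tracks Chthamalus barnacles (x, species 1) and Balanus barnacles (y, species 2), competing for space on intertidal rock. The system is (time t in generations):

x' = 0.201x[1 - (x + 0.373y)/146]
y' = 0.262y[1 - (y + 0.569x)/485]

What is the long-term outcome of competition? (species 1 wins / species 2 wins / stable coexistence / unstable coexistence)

species 2 excludes species 1

Compare the nullcline intercepts: K1/α12 = 146/0.373 = 391 < K2 = 485; K2/α21 = 485/0.569 = 852 > K1 = 146.
Since the inequalities point opposite ways, species 2 can invade but species 1 cannot.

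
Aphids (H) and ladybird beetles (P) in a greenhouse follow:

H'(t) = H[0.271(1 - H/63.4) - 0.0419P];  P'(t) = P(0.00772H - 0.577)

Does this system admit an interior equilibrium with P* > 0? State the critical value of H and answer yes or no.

The predator equation gives dP/dt > 0 only when H > 0.577/0.00772 = 74.7.
Without the predator, H → K = 63.4. Since 63.4 < 74.7, the predator cannot invade.

Threshold H = 74.7; K < 74.7, so no, the predator goes extinct.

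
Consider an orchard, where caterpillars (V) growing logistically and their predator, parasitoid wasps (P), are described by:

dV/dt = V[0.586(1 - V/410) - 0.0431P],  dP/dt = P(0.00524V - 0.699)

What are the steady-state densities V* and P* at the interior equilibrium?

V* ≈ 133, P* ≈ 9.17

From dP/dt = 0 with P > 0: 0.00524V* = 0.699, so V* = 133.
Substitute into dV/dt = 0: 0.586(1 - 133/410) = 0.0431P*.
The bracket is 0.675, giving P* = 0.395/0.0431 = 9.17.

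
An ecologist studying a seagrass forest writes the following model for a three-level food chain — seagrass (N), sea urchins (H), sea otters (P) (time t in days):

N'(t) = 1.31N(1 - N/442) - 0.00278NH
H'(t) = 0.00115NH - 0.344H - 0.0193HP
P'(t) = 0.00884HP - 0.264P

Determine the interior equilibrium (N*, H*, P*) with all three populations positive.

From dP/dt = 0: 0.00884H* = 0.264, so H* = 29.9.
From dN/dt = 0: 1.31(1 - N*/442) = 0.00278·29.9, giving N* = 442·(1 - 0.0634) = 414.
From dH/dt = 0: 0.00115·414 - 0.344 = 0.0193P*, so P* = 0.132/0.0193 = 6.84.

N* ≈ 414, H* ≈ 29.9, P* ≈ 6.84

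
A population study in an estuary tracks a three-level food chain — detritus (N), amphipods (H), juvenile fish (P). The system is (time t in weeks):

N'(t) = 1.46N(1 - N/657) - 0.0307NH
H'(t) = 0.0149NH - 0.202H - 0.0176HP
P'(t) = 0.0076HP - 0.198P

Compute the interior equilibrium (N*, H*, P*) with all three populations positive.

N* ≈ 297, H* ≈ 26.1, P* ≈ 240

From dP/dt = 0: 0.0076H* = 0.198, so H* = 26.1.
From dN/dt = 0: 1.46(1 - N*/657) = 0.0307·26.1, giving N* = 657·(1 - 0.548) = 297.
From dH/dt = 0: 0.0149·297 - 0.202 = 0.0176P*, so P* = 4.22/0.0176 = 240.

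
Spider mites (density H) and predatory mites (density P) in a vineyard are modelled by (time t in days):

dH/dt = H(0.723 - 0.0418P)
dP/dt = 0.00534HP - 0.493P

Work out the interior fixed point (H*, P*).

H* ≈ 92.3, P* ≈ 17.3

Set dP/dt = 0 with P > 0: 0.00534H - 0.493 = 0, so H* = 0.493/0.00534 = 92.3.
Set dH/dt = 0 with H > 0: 0.723 - 0.0418P = 0, so P* = 0.723/0.0418 = 17.3.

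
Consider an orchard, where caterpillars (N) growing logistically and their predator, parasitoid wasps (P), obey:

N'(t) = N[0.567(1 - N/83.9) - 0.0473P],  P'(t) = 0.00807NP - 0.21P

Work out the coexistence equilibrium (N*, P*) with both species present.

N* ≈ 26, P* ≈ 8.27

From dP/dt = 0 with P > 0: 0.00807N* = 0.21, so N* = 26.
Substitute into dN/dt = 0: 0.567(1 - 26/83.9) = 0.0473P*.
The bracket is 0.69, giving P* = 0.391/0.0473 = 8.27.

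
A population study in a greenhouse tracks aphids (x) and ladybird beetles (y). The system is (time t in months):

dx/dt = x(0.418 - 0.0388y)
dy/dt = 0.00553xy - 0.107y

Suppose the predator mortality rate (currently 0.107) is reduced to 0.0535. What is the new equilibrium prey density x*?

x* ≈ 9.67

At the interior fixed point, setting dy/dt = 0 with y > 0 fixes x* = (predator death rate)/(xy coefficient) — independent of the other coefficients.
With the change, x* = 0.0535/0.00553 = 9.67; it falls from 19.3.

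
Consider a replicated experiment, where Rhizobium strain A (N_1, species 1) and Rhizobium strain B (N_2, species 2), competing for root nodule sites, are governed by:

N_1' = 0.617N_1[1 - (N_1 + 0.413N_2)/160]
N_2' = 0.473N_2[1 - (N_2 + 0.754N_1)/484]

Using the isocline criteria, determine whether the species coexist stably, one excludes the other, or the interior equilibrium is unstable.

Compare the nullcline intercepts: K1/α12 = 160/0.413 = 387 < K2 = 484; K2/α21 = 484/0.754 = 642 > K1 = 160.
Since the inequalities point opposite ways, species 2 can invade but species 1 cannot.

species 2 excludes species 1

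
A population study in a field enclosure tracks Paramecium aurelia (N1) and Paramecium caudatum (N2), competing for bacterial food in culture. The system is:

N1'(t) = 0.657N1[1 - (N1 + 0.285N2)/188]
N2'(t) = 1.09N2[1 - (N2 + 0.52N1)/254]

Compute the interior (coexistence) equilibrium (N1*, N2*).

Setting both brackets to zero gives the nullclines N1 + 0.285N2 = 188 and 0.52N1 + N2 = 254.
Substituting N2 = 254 - 0.52N1 into the first: N1(1 - 0.285·0.52) = 188 - 0.285·254.
So N1* = 116/0.852 = 136, and then N2* = 254 - 0.52·136 = 183.

N1* ≈ 136, N2* ≈ 183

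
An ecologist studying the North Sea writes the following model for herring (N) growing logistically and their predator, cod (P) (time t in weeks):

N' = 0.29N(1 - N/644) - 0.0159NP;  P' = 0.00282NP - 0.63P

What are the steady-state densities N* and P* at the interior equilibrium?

N* ≈ 223, P* ≈ 11.9

From dP/dt = 0 with P > 0: 0.00282N* = 0.63, so N* = 223.
Substitute into dN/dt = 0: 0.29(1 - 223/644) = 0.0159P*.
The bracket is 0.653, giving P* = 0.189/0.0159 = 11.9.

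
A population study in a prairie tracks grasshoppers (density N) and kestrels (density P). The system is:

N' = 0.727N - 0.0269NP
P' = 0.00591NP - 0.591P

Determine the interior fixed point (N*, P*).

Set dP/dt = 0 with P > 0: 0.00591N - 0.591 = 0, so N* = 0.591/0.00591 = 100.
Set dN/dt = 0 with N > 0: 0.727 - 0.0269P = 0, so P* = 0.727/0.0269 = 27.

N* ≈ 100, P* ≈ 27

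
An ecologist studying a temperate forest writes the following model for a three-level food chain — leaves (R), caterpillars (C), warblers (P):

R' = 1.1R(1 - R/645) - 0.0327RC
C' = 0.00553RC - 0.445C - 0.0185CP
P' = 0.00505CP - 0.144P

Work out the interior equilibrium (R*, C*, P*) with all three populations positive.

R* ≈ 98.3, C* ≈ 28.5, P* ≈ 5.32

From dP/dt = 0: 0.00505C* = 0.144, so C* = 28.5.
From dR/dt = 0: 1.1(1 - R*/645) = 0.0327·28.5, giving R* = 645·(1 - 0.848) = 98.3.
From dC/dt = 0: 0.00553·98.3 - 0.445 = 0.0185P*, so P* = 0.0983/0.0185 = 5.32.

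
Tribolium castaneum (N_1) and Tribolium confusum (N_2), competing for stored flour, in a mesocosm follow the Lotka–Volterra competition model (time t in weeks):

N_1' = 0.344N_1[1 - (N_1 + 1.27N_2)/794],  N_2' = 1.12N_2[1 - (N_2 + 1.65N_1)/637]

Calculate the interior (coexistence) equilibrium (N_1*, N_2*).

Setting both brackets to zero gives the nullclines N_1 + 1.27N_2 = 794 and 1.65N_1 + N_2 = 637.
Substituting N_2 = 637 - 1.65N_1 into the first: N_1(1 - 1.27·1.65) = 794 - 1.27·637.
So N_1* = -15/-1.1 = 13.7, and then N_2* = 637 - 1.65·13.7 = 614.

N_1* ≈ 13.7, N_2* ≈ 614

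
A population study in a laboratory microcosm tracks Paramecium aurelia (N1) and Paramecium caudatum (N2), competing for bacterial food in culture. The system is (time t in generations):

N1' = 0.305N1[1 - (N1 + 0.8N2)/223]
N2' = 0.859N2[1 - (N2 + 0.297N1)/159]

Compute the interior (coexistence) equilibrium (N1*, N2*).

N1* ≈ 126, N2* ≈ 122

Setting both brackets to zero gives the nullclines N1 + 0.8N2 = 223 and 0.297N1 + N2 = 159.
Substituting N2 = 159 - 0.297N1 into the first: N1(1 - 0.8·0.297) = 223 - 0.8·159.
So N1* = 95.8/0.762 = 126, and then N2* = 159 - 0.297·126 = 122.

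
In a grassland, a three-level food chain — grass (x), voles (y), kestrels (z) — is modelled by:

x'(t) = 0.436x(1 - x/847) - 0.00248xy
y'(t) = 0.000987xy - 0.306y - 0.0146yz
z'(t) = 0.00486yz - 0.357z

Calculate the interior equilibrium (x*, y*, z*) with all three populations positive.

From dz/dt = 0: 0.00486y* = 0.357, so y* = 73.5.
From dx/dt = 0: 0.436(1 - x*/847) = 0.00248·73.5, giving x* = 847·(1 - 0.418) = 493.
From dy/dt = 0: 0.000987·493 - 0.306 = 0.0146z*, so z* = 0.181/0.0146 = 12.4.

x* ≈ 493, y* ≈ 73.5, z* ≈ 12.4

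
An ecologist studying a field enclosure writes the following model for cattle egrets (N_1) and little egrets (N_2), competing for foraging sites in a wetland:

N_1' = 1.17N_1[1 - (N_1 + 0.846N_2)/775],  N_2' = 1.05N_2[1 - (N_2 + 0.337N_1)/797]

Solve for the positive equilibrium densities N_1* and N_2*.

N_1* ≈ 141, N_2* ≈ 750

Setting both brackets to zero gives the nullclines N_1 + 0.846N_2 = 775 and 0.337N_1 + N_2 = 797.
Substituting N_2 = 797 - 0.337N_1 into the first: N_1(1 - 0.846·0.337) = 775 - 0.846·797.
So N_1* = 101/0.715 = 141, and then N_2* = 797 - 0.337·141 = 750.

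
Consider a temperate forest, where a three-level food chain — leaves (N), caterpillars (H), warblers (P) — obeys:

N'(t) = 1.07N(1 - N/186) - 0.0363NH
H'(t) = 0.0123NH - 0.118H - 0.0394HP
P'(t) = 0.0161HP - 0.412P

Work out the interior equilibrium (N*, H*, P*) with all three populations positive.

From dP/dt = 0: 0.0161H* = 0.412, so H* = 25.6.
From dN/dt = 0: 1.07(1 - N*/186) = 0.0363·25.6, giving N* = 186·(1 - 0.868) = 24.5.
From dH/dt = 0: 0.0123·24.5 - 0.118 = 0.0394P*, so P* = 0.184/0.0394 = 4.66.

N* ≈ 24.5, H* ≈ 25.6, P* ≈ 4.66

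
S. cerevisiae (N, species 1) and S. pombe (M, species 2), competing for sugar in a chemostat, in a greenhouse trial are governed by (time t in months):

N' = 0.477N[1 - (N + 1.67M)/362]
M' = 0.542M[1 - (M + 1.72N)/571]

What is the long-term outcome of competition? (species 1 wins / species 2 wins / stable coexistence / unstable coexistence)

Compare the nullcline intercepts: K1/α12 = 362/1.67 = 217 < K2 = 571; K2/α21 = 571/1.72 = 332 < K1 = 362.
Since both are reversed, neither can invade when rare; the interior point is a saddle.

unstable coexistence (outcome depends on initial conditions)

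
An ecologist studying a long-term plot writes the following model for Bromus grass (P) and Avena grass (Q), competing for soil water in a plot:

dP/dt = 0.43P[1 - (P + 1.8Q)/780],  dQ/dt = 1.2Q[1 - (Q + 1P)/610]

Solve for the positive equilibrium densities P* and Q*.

Setting both brackets to zero gives the nullclines P + 1.8Q = 780 and 1P + Q = 610.
Substituting Q = 610 - 1P into the first: P(1 - 1.8·1) = 780 - 1.8·610.
So P* = -318/-0.8 = 398, and then Q* = 610 - 1·398 = 212.

P* ≈ 398, Q* ≈ 212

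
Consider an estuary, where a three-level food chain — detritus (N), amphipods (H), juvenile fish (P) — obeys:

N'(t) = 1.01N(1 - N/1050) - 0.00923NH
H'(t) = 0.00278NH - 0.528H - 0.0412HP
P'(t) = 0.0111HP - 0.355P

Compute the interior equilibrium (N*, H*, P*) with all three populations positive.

From dP/dt = 0: 0.0111H* = 0.355, so H* = 32.
From dN/dt = 0: 1.01(1 - N*/1050) = 0.00923·32, giving N* = 1050·(1 - 0.292) = 743.
From dH/dt = 0: 0.00278·743 - 0.528 = 0.0412P*, so P* = 1.54/0.0412 = 37.3.

N* ≈ 743, H* ≈ 32, P* ≈ 37.3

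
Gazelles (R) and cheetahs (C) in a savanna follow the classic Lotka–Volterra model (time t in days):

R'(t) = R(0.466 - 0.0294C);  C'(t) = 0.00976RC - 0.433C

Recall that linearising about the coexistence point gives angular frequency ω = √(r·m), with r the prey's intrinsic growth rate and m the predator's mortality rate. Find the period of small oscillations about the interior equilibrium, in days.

T ≈ 14 days

Here r = 0.466 and m = 0.433, so r·m = 0.202.
ω = √0.202 = 0.449 per day, hence T = 2π/ω ≈ 14 days.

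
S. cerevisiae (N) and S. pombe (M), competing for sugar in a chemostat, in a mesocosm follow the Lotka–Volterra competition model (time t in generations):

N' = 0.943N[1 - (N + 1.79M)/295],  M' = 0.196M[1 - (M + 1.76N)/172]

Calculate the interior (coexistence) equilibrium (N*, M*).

Setting both brackets to zero gives the nullclines N + 1.79M = 295 and 1.76N + M = 172.
Substituting M = 172 - 1.76N into the first: N(1 - 1.79·1.76) = 295 - 1.79·172.
So N* = -12.9/-2.15 = 5.99, and then M* = 172 - 1.76·5.99 = 161.

N* ≈ 5.99, M* ≈ 161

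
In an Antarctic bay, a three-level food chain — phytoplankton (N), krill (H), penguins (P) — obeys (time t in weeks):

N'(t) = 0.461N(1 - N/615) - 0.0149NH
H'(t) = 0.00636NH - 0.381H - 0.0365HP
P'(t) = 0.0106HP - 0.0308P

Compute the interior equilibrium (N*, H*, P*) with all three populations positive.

N* ≈ 557, H* ≈ 2.91, P* ≈ 86.7

From dP/dt = 0: 0.0106H* = 0.0308, so H* = 2.91.
From dN/dt = 0: 0.461(1 - N*/615) = 0.0149·2.91, giving N* = 615·(1 - 0.0939) = 557.
From dH/dt = 0: 0.00636·557 - 0.381 = 0.0365P*, so P* = 3.16/0.0365 = 86.7.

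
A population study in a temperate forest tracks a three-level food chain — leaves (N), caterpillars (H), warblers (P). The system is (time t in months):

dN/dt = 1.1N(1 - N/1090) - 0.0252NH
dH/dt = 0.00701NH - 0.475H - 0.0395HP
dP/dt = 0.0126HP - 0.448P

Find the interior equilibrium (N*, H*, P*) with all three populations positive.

N* ≈ 202, H* ≈ 35.6, P* ≈ 23.8

From dP/dt = 0: 0.0126H* = 0.448, so H* = 35.6.
From dN/dt = 0: 1.1(1 - N*/1090) = 0.0252·35.6, giving N* = 1090·(1 - 0.815) = 202.
From dH/dt = 0: 0.00701·202 - 0.475 = 0.0395P*, so P* = 0.942/0.0395 = 23.8.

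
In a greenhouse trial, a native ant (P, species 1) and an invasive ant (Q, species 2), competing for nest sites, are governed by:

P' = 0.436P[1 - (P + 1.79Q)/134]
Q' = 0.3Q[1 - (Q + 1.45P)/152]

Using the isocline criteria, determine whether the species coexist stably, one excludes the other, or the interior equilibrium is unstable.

unstable coexistence (outcome depends on initial conditions)

Compare the nullcline intercepts: K1/α12 = 134/1.79 = 74.9 < K2 = 152; K2/α21 = 152/1.45 = 105 < K1 = 134.
Since both are reversed, neither can invade when rare; the interior point is a saddle.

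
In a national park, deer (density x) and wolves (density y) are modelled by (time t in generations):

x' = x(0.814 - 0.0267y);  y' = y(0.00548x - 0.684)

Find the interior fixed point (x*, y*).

x* ≈ 125, y* ≈ 30.5

Set dy/dt = 0 with y > 0: 0.00548x - 0.684 = 0, so x* = 0.684/0.00548 = 125.
Set dx/dt = 0 with x > 0: 0.814 - 0.0267y = 0, so y* = 0.814/0.0267 = 30.5.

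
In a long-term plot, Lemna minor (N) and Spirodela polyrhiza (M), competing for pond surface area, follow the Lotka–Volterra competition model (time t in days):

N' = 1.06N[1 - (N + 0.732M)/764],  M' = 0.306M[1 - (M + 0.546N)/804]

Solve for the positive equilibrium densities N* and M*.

Setting both brackets to zero gives the nullclines N + 0.732M = 764 and 0.546N + M = 804.
Substituting M = 804 - 0.546N into the first: N(1 - 0.732·0.546) = 764 - 0.732·804.
So N* = 175/0.6 = 292, and then M* = 804 - 0.546·292 = 644.

N* ≈ 292, M* ≈ 644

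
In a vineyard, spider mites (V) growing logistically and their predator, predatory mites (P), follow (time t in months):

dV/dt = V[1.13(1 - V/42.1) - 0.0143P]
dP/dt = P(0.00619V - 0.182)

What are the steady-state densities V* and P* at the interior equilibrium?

V* ≈ 29.4, P* ≈ 23.8

From dP/dt = 0 with P > 0: 0.00619V* = 0.182, so V* = 29.4.
Substitute into dV/dt = 0: 1.13(1 - 29.4/42.1) = 0.0143P*.
The bracket is 0.302, giving P* = 0.341/0.0143 = 23.8.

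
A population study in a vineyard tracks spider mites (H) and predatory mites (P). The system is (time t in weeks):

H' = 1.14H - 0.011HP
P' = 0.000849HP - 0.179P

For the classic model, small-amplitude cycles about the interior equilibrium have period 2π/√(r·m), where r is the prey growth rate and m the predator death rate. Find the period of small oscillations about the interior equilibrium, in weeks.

T ≈ 13.9 weeks

Here r = 1.14 and m = 0.179, so r·m = 0.204.
ω = √0.204 = 0.452 per week, hence T = 2π/ω ≈ 13.9 weeks.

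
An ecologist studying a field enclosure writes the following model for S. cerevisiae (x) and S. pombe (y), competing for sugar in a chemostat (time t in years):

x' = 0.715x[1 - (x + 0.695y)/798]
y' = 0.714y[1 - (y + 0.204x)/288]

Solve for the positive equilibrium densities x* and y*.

x* ≈ 697, y* ≈ 146

Setting both brackets to zero gives the nullclines x + 0.695y = 798 and 0.204x + y = 288.
Substituting y = 288 - 0.204x into the first: x(1 - 0.695·0.204) = 798 - 0.695·288.
So x* = 598/0.858 = 697, and then y* = 288 - 0.204·697 = 146.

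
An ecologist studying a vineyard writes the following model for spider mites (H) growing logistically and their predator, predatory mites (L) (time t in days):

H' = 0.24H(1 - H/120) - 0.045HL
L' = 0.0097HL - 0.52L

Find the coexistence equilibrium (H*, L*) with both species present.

From dL/dt = 0 with L > 0: 0.0097H* = 0.52, so H* = 53.6.
Substitute into dH/dt = 0: 0.24(1 - 53.6/120) = 0.045L*.
The bracket is 0.553, giving L* = 0.133/0.045 = 2.95.

H* ≈ 53.6, L* ≈ 2.95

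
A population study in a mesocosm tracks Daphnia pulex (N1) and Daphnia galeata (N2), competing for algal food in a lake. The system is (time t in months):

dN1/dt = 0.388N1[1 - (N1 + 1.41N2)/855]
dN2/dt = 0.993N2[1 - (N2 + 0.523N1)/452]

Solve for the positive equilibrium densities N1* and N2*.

N1* ≈ 829, N2* ≈ 18.4

Setting both brackets to zero gives the nullclines N1 + 1.41N2 = 855 and 0.523N1 + N2 = 452.
Substituting N2 = 452 - 0.523N1 into the first: N1(1 - 1.41·0.523) = 855 - 1.41·452.
So N1* = 218/0.263 = 829, and then N2* = 452 - 0.523·829 = 18.4.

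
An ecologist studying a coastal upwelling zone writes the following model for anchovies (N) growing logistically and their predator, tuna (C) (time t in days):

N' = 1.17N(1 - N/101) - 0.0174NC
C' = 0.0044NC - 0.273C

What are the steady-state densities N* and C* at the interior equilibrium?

From dC/dt = 0 with C > 0: 0.0044N* = 0.273, so N* = 62.
Substitute into dN/dt = 0: 1.17(1 - 62/101) = 0.0174C*.
The bracket is 0.386, giving C* = 0.451/0.0174 = 25.9.

N* ≈ 62, C* ≈ 25.9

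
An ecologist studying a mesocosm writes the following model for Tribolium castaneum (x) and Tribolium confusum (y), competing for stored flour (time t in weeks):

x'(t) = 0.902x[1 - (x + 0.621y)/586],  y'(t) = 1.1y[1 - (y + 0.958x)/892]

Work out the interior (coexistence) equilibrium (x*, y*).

Setting both brackets to zero gives the nullclines x + 0.621y = 586 and 0.958x + y = 892.
Substituting y = 892 - 0.958x into the first: x(1 - 0.621·0.958) = 586 - 0.621·892.
So x* = 32.1/0.405 = 79.2, and then y* = 892 - 0.958·79.2 = 816.

x* ≈ 79.2, y* ≈ 816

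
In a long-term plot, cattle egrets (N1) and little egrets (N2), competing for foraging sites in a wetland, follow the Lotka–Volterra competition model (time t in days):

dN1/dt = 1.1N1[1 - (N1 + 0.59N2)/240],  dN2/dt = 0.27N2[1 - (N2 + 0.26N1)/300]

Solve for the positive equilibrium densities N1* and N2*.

Setting both brackets to zero gives the nullclines N1 + 0.59N2 = 240 and 0.26N1 + N2 = 300.
Substituting N2 = 300 - 0.26N1 into the first: N1(1 - 0.59·0.26) = 240 - 0.59·300.
So N1* = 63/0.847 = 74.4, and then N2* = 300 - 0.26·74.4 = 281.

N1* ≈ 74.4, N2* ≈ 281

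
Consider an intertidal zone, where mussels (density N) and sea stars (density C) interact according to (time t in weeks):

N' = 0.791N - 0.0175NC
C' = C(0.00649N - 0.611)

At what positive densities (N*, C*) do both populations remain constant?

N* ≈ 94.1, C* ≈ 45.2

Set dC/dt = 0 with C > 0: 0.00649N - 0.611 = 0, so N* = 0.611/0.00649 = 94.1.
Set dN/dt = 0 with N > 0: 0.791 - 0.0175C = 0, so C* = 0.791/0.0175 = 45.2.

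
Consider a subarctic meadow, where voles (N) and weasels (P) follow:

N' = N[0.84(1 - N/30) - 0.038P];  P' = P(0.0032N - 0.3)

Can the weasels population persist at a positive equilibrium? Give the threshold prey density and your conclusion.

Threshold N = 93.7; K < 93.7, so no, the predator goes extinct.

The predator equation gives dP/dt > 0 only when N > 0.3/0.0032 = 93.7.
Without the predator, N → K = 30. Since 30 < 93.7, the predator cannot invade.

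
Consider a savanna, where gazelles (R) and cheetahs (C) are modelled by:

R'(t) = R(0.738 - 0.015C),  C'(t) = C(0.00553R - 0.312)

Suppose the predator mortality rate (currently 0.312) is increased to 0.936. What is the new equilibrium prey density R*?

R* ≈ 169

At the interior fixed point, setting dC/dt = 0 with C > 0 fixes R* = (predator death rate)/(RC coefficient) — independent of the other coefficients.
With the change, R* = 0.936/0.00553 = 169; it rises from 56.4.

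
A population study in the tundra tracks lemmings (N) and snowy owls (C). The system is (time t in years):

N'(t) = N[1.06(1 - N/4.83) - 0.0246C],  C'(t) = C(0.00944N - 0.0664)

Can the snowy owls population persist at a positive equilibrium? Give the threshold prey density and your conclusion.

Threshold N = 7.03; K < 7.03, so no, the predator goes extinct.

The predator equation gives dC/dt > 0 only when N > 0.0664/0.00944 = 7.03.
Without the predator, N → K = 4.83. Since 4.83 < 7.03, the predator cannot invade.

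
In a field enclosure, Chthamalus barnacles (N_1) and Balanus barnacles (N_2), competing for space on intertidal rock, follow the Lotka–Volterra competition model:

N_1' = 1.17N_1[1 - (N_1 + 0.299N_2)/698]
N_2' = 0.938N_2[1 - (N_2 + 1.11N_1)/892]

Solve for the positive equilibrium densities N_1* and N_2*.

Setting both brackets to zero gives the nullclines N_1 + 0.299N_2 = 698 and 1.11N_1 + N_2 = 892.
Substituting N_2 = 892 - 1.11N_1 into the first: N_1(1 - 0.299·1.11) = 698 - 0.299·892.
So N_1* = 431/0.668 = 646, and then N_2* = 892 - 1.11·646 = 175.

N_1* ≈ 646, N_2* ≈ 175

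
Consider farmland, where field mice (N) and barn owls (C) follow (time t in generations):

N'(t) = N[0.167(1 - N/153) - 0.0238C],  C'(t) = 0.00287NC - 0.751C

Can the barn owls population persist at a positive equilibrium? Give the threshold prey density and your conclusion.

The predator equation gives dC/dt > 0 only when N > 0.751/0.00287 = 262.
Without the predator, N → K = 153. Since 153 < 262, the predator cannot invade.

Threshold N = 262; K < 262, so no, the predator goes extinct.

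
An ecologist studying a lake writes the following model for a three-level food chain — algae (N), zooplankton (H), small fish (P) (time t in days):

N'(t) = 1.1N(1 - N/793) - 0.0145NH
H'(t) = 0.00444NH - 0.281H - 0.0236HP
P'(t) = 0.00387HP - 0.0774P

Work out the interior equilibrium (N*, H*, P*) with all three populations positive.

N* ≈ 584, H* ≈ 20, P* ≈ 98

From dP/dt = 0: 0.00387H* = 0.0774, so H* = 20.
From dN/dt = 0: 1.1(1 - N*/793) = 0.0145·20, giving N* = 793·(1 - 0.264) = 584.
From dH/dt = 0: 0.00444·584 - 0.281 = 0.0236P*, so P* = 2.31/0.0236 = 98.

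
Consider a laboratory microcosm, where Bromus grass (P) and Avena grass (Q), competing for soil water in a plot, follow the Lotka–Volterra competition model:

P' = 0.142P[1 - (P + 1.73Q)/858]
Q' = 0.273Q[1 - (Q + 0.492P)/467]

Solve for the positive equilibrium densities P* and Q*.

Setting both brackets to zero gives the nullclines P + 1.73Q = 858 and 0.492P + Q = 467.
Substituting Q = 467 - 0.492P into the first: P(1 - 1.73·0.492) = 858 - 1.73·467.
So P* = 50.1/0.149 = 337, and then Q* = 467 - 0.492·337 = 301.

P* ≈ 337, Q* ≈ 301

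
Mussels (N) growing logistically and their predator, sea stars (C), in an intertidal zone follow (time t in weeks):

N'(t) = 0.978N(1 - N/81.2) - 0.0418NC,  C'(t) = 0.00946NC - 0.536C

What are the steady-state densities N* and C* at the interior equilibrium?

N* ≈ 56.7, C* ≈ 7.07

From dC/dt = 0 with C > 0: 0.00946N* = 0.536, so N* = 56.7.
Substitute into dN/dt = 0: 0.978(1 - 56.7/81.2) = 0.0418C*.
The bracket is 0.302, giving C* = 0.296/0.0418 = 7.07.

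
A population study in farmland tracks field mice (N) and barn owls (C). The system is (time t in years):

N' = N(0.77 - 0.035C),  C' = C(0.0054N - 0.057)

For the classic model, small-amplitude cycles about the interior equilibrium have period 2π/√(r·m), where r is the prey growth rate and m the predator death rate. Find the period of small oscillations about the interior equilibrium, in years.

T ≈ 30 years

Here r = 0.77 and m = 0.057, so r·m = 0.0439.
ω = √0.0439 = 0.209 per year, hence T = 2π/ω ≈ 30 years.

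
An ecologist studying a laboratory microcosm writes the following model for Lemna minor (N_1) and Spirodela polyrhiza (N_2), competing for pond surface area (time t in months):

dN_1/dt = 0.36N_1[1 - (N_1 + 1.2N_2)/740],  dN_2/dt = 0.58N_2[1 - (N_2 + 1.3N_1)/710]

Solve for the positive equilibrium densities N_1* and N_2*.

Setting both brackets to zero gives the nullclines N_1 + 1.2N_2 = 740 and 1.3N_1 + N_2 = 710.
Substituting N_2 = 710 - 1.3N_1 into the first: N_1(1 - 1.2·1.3) = 740 - 1.2·710.
So N_1* = -112/-0.56 = 200, and then N_2* = 710 - 1.3·200 = 450.

N_1* ≈ 200, N_2* ≈ 450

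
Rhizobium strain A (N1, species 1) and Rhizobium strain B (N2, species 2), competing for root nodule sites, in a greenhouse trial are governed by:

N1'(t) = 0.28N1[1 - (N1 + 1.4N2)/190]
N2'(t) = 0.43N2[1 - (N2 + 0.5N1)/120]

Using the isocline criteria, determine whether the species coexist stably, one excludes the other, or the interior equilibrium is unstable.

Compare the nullcline intercepts: K1/α12 = 190/1.4 = 136 > K2 = 120; K2/α21 = 120/0.5 = 240 > K1 = 190.
Since both inequalities hold, each species can invade when rare, so the interior equilibrium is stable.

stable coexistence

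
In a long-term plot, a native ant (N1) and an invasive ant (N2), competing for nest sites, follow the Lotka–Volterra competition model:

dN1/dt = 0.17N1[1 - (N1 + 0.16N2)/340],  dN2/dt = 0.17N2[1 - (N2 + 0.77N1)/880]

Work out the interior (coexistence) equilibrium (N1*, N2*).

Setting both brackets to zero gives the nullclines N1 + 0.16N2 = 340 and 0.77N1 + N2 = 880.
Substituting N2 = 880 - 0.77N1 into the first: N1(1 - 0.16·0.77) = 340 - 0.16·880.
So N1* = 199/0.877 = 227, and then N2* = 880 - 0.77·227 = 705.

N1* ≈ 227, N2* ≈ 705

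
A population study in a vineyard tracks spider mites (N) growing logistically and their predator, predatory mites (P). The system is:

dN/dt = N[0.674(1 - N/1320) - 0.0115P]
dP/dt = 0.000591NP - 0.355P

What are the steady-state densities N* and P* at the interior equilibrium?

From dP/dt = 0 with P > 0: 0.000591N* = 0.355, so N* = 601.
Substitute into dN/dt = 0: 0.674(1 - 601/1320) = 0.0115P*.
The bracket is 0.545, giving P* = 0.367/0.0115 = 31.9.

N* ≈ 601, P* ≈ 31.9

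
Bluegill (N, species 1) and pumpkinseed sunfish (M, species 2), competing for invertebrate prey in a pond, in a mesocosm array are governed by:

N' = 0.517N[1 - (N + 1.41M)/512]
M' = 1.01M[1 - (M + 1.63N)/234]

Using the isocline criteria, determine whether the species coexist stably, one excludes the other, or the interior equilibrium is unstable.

species 1 excludes species 2

Compare the nullcline intercepts: K1/α12 = 512/1.41 = 363 > K2 = 234; K2/α21 = 234/1.63 = 144 < K1 = 512.
Since the inequalities point opposite ways, species 1 can invade but species 2 cannot.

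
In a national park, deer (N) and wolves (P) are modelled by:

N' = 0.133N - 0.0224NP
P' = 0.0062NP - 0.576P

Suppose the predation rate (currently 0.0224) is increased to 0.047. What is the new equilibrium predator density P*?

At the interior fixed point, setting dN/dt = 0 with N > 0 fixes P* = (prey growth rate)/(NP coefficient) — independent of the other coefficients.
With the change, P* = 0.133/0.047 = 2.83; it falls from 5.94.

P* ≈ 2.83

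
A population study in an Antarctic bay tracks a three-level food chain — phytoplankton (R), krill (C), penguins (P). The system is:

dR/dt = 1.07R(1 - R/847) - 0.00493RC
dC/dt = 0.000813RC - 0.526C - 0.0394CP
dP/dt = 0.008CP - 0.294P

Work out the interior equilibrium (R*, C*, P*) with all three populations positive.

R* ≈ 704, C* ≈ 36.8, P* ≈ 1.17

From dP/dt = 0: 0.008C* = 0.294, so C* = 36.8.
From dR/dt = 0: 1.07(1 - R*/847) = 0.00493·36.8, giving R* = 847·(1 - 0.169) = 704.
From dC/dt = 0: 0.000813·704 - 0.526 = 0.0394P*, so P* = 0.046/0.0394 = 1.17.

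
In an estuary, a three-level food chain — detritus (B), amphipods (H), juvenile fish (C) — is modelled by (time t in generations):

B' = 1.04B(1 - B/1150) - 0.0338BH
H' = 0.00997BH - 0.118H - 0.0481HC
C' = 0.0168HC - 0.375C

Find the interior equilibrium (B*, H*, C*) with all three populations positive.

From dC/dt = 0: 0.0168H* = 0.375, so H* = 22.3.
From dB/dt = 0: 1.04(1 - B*/1150) = 0.0338·22.3, giving B* = 1150·(1 - 0.725) = 316.
From dH/dt = 0: 0.00997·316 - 0.118 = 0.0481C*, so C* = 3.03/0.0481 = 63.

B* ≈ 316, H* ≈ 22.3, C* ≈ 63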